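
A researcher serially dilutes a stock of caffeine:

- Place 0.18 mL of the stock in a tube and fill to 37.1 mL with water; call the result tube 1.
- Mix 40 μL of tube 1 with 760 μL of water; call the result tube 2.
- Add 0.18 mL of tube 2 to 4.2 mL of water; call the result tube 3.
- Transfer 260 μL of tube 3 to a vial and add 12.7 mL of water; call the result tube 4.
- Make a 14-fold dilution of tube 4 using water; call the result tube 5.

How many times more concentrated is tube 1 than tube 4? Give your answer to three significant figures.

Step 1: 0.18 mL brought to 37.1 mL → factor 37.1/0.18 = 206.11
Step 2: 40 μL + 760 μL = 800 μL total → factor 800/40 = 20
Step 3: 0.18 mL + 4.2 mL = 4.38 mL total → factor 4.38/0.18 = 24.333
Step 4: 260 μL + 12.7 mL = 12960 μL total → factor 12960/260 = 49.846
Dilution factor to tube 1 = 206.11; to tube 4 = 4.9999 × 10^6
[tube 1]/[tube 4] = (factor to tube 4)/(factor to tube 1) = 4.9999 × 10^6/206.11 = 2.43 × 10^4

2.43 × 10^4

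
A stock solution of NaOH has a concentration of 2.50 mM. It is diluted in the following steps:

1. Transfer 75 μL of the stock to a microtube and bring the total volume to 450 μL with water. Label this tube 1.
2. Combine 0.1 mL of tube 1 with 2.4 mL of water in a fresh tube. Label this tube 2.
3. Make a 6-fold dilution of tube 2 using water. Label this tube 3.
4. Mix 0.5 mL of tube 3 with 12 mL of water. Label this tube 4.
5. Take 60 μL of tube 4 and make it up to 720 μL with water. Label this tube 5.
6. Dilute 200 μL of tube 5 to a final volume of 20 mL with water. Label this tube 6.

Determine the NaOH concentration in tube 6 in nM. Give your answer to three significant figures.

Step 1: 75 μL brought to 450 μL → factor 450/75 = 6
Step 2: 0.1 mL + 2.4 mL = 2.5 mL total → factor 2.5/0.1 = 25
Step 3: 6-fold → factor 6
Step 4: 0.5 mL + 12 mL = 12.5 mL total → factor 12.5/0.5 = 25
Step 5: 60 μL brought to 720 μL → factor 720/60 = 12
Step 6: 200 μL brought to 20 mL → factor 20000/200 = 100
Overall dilution factor = 6 × 25 × 6 × 25 × 12 × 100 = 2.7 × 10^7
Final = 2.50 mM / 2.7 × 10^7 = 9.259 × 10^-8 mM = 0.0926 nM

0.0926 nM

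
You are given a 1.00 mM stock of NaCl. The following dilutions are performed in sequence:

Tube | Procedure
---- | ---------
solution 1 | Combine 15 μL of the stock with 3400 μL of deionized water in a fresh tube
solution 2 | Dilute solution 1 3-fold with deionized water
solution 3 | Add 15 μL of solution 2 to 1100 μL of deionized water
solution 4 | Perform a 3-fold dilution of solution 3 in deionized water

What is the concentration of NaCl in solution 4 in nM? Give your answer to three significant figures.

6.57 nM

Step 1: 15 μL + 3400 μL = 3415 μL total → factor 3415/15 = 227.67
Step 2: 3-fold → factor 3
Step 3: 15 μL + 1100 μL = 1115 μL total → factor 1115/15 = 74.333
Step 4: 3-fold → factor 3
Overall dilution factor = 227.67 × 3 × 74.333 × 3 = 1.5231 × 10^5
Final = 1.00 mM / 1.5231 × 10^5 = 6.566 × 10^-6 mM = 6.57 nM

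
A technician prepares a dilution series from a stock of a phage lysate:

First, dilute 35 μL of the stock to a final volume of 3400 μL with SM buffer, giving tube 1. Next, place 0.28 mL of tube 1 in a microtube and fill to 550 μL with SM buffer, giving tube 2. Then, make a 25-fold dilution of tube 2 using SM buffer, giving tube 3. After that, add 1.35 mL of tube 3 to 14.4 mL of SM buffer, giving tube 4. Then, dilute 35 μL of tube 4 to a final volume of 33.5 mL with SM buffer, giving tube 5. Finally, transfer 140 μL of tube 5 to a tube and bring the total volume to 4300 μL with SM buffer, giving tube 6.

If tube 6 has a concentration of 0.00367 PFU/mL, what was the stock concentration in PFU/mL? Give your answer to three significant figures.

6.00 × 10^6 PFU/mL

Step 1: 35 μL brought to 3400 μL → factor 3400/35 = 97.143
Step 2: 0.28 mL brought to 550 μL → factor 0.55/0.28 = 1.9643
Step 3: 25-fold → factor 25
Step 4: 1.35 mL + 14.4 mL = 15.75 mL total → factor 15.75/1.35 = 11.667
Step 5: 35 μL brought to 33.5 mL → factor 33500/35 = 957.14
Step 6: 140 μL brought to 4300 μL → factor 4300/140 = 30.714
Overall dilution factor = 97.143 × 1.9643 × 25 × 11.667 × 957.14 × 30.714 = 1.6361 × 10^9
Stock = 0.00367 PFU/mL × 1.6361 × 10^9 = 6.00 × 10^6 PFU/mL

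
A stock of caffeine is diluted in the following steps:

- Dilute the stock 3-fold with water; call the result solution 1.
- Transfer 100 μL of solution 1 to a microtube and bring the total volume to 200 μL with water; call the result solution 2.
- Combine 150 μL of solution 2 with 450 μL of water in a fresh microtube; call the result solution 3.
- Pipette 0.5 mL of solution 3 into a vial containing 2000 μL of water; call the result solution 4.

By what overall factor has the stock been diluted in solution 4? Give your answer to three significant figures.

Step 1: 3-fold → factor 3
Step 2: 100 μL brought to 200 μL → factor 200/100 = 2
Step 3: 150 μL + 450 μL = 600 μL total → factor 600/150 = 4
Step 4: 0.5 mL + 2000 μL = 2.5 mL total → factor 2.5/0.5 = 5
Overall dilution factor = 3 × 2 × 4 × 5 = 120

120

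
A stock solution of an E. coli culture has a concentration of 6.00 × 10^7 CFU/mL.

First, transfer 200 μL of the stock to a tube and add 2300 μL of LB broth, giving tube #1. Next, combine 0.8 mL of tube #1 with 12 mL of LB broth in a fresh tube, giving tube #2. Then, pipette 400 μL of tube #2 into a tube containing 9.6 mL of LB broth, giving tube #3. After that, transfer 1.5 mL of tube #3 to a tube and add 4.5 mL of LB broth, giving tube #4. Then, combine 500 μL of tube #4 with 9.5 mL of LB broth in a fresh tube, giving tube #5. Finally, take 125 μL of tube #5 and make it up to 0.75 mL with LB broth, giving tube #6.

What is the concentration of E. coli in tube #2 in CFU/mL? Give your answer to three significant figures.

3.00 × 10^5 CFU/mL

Step 1: 200 μL + 2300 μL = 2500 μL total → factor 2500/200 = 12.5
Step 2: 0.8 mL + 12 mL = 12.8 mL total → factor 12.8/0.8 = 16
Dilution factor through tube #2 = 12.5 × 16 = 200
[tube #2] = 6.00 × 10^7 CFU/mL / 200 = 3.00 × 10^5 CFU/mL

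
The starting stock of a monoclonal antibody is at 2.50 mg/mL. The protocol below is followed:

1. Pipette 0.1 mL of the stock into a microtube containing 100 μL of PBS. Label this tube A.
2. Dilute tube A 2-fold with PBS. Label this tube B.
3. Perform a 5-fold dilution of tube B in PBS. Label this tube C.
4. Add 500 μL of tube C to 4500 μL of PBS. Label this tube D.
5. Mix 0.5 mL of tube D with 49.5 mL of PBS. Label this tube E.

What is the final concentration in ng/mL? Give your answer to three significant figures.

125 ng/mL

Step 1: 0.1 mL + 100 μL = 0.2 mL total → factor 0.2/0.1 = 2
Step 2: 2-fold → factor 2
Step 3: 5-fold → factor 5
Step 4: 500 μL + 4500 μL = 5000 μL total → factor 5000/500 = 10
Step 5: 0.5 mL + 49.5 mL = 50 mL total → factor 50/0.5 = 100
Overall dilution factor = 2 × 2 × 5 × 10 × 100 = 20000
Final = 2.50 mg/mL / 20000 = 0.0001250 mg/mL = 125 ng/mL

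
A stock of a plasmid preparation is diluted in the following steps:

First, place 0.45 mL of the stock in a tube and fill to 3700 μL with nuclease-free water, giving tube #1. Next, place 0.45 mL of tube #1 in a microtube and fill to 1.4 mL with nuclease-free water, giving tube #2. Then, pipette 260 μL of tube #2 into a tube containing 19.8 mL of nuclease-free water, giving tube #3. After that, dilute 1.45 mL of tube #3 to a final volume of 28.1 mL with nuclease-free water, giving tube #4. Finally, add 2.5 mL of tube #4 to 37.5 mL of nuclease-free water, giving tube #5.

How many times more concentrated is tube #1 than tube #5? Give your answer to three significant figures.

Step 1: 0.45 mL brought to 3700 μL → factor 3.7/0.45 = 8.2222
Step 2: 0.45 mL brought to 1.4 mL → factor 1.4/0.45 = 3.1111
Step 3: 260 μL + 19.8 mL = 20060 μL total → factor 20060/260 = 77.154
Step 4: 1.45 mL brought to 28.1 mL → factor 28.1/1.45 = 19.379
Step 5: 2.5 mL + 37.5 mL = 40 mL total → factor 40/2.5 = 16
Dilution factor to tube #1 = 8.2222; to tube #5 = 6.1196 × 10^5
[tube #1]/[tube #5] = (factor to tube #5)/(factor to tube #1) = 6.1196 × 10^5/8.2222 = 7.44 × 10^4

7.44 × 10^4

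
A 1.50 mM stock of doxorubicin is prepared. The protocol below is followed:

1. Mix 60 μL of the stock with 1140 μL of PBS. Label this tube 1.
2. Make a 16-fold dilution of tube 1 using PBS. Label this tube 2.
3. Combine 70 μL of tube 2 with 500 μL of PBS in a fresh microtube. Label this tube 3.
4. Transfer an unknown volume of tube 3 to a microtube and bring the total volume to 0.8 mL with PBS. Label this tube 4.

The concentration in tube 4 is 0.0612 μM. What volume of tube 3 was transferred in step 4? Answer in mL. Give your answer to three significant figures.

0.0851 mL

Step 1: 60 μL + 1140 μL = 1200 μL total → factor 1200/60 = 20
Step 2: 16-fold → factor 16
Step 3: 70 μL + 500 μL = 570 μL total → factor 570/70 = 8.1429
Step 4: v brought to 0.8 mL → factor = 0.8 mL/v
Product of known-step factors = 2605.7
Overall factor = 1.50 mM / (0.0612 μM) = 24510
Step-4 factor = 24510 / 2605.7 = 9.4062
v = 0.8 mL / 9.4062 = 0.0851 mL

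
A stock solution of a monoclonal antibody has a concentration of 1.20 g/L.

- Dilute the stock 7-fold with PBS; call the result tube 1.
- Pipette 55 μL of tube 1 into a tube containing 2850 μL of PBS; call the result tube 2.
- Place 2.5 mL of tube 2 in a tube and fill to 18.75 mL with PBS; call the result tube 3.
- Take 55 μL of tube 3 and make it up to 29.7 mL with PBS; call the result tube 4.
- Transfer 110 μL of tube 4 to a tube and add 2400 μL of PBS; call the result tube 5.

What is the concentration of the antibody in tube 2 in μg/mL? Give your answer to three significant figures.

Step 1: 7-fold → factor 7
Step 2: 55 μL + 2850 μL = 2905 μL total → factor 2905/55 = 52.818
Dilution factor through tube 2 = 7 × 52.818 = 369.73
[tube 2] = 1.20 g/L / 369.73 = 0.003246 g/L = 3.25 μg/mL

3.25 μg/mL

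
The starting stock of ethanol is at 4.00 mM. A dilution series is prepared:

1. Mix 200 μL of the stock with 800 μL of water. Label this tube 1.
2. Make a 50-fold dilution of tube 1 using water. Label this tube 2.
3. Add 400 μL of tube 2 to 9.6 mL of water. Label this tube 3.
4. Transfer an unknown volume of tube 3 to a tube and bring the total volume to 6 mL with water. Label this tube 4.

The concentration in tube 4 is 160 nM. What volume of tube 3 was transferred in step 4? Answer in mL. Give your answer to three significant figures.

1.50 mL

Step 1: 200 μL + 800 μL = 1000 μL total → factor 1000/200 = 5
Step 2: 50-fold → factor 50
Step 3: 400 μL + 9.6 mL = 10000 μL total → factor 10000/400 = 25
Step 4: v brought to 6 mL → factor = 6 mL/v
Product of known-step factors = 6250
Overall factor = 4.00 mM / (160 nM) = 25000
Step-4 factor = 25000 / 6250 = 4
v = 6 mL / 4 = 1.50 mL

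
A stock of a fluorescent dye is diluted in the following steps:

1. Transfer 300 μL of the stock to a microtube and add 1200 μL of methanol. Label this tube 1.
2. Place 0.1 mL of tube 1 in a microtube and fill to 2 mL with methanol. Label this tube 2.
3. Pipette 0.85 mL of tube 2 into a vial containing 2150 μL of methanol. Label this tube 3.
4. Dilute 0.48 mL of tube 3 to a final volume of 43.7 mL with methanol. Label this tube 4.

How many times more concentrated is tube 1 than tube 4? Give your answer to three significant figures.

6.43 × 10^3

Step 1: 300 μL + 1200 μL = 1500 μL total → factor 1500/300 = 5
Step 2: 0.1 mL brought to 2 mL → factor 2/0.1 = 20
Step 3: 0.85 mL + 2150 μL = 3 mL total → factor 3/0.85 = 3.5294
Step 4: 0.48 mL brought to 43.7 mL → factor 43.7/0.48 = 91.042
Dilution factor to tube 1 = 5; to tube 4 = 32132
[tube 1]/[tube 4] = (factor to tube 4)/(factor to tube 1) = 32132/5 = 6.43 × 10^3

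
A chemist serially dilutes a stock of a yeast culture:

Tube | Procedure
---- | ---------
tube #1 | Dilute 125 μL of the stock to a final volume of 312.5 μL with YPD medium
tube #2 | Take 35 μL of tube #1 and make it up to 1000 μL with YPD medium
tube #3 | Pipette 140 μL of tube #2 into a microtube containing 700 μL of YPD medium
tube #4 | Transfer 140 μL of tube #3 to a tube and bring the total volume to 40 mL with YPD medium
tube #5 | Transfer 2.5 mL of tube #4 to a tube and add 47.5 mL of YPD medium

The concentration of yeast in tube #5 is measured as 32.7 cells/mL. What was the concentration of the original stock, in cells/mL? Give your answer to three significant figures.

Step 1: 125 μL brought to 312.5 μL → factor 312.5/125 = 2.5
Step 2: 35 μL brought to 1000 μL → factor 1000/35 = 28.571
Step 3: 140 μL + 700 μL = 840 μL total → factor 840/140 = 6
Step 4: 140 μL brought to 40 mL → factor 40000/140 = 285.71
Step 5: 2.5 mL + 47.5 mL = 50 mL total → factor 50/2.5 = 20
Overall dilution factor = 2.5 × 28.571 × 6 × 285.71 × 20 = 2.449 × 10^6
Stock = 32.7 cells/mL × 2.449 × 10^6 = 8.01 × 10^7 cells/mL

8.01 × 10^7 cells/mL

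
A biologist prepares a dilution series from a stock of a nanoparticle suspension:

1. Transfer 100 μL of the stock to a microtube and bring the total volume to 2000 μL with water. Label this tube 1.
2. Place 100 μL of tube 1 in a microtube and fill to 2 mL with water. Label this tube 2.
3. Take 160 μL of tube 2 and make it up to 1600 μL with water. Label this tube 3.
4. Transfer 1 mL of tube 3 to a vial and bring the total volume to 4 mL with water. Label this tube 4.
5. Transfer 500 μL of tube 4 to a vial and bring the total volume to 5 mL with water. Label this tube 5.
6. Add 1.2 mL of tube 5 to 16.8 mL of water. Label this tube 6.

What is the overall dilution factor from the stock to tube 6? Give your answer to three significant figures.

2.40 × 10^6

Step 1: 100 μL brought to 2000 μL → factor 2000/100 = 20
Step 2: 100 μL brought to 2 mL → factor 2000/100 = 20
Step 3: 160 μL brought to 1600 μL → factor 1600/160 = 10
Step 4: 1 mL brought to 4 mL → factor 4/1 = 4
Step 5: 500 μL brought to 5 mL → factor 5000/500 = 10
Step 6: 1.2 mL + 16.8 mL = 18 mL total → factor 18/1.2 = 15
Overall dilution factor = 20 × 20 × 10 × 4 × 10 × 15 = 2.4 × 10^6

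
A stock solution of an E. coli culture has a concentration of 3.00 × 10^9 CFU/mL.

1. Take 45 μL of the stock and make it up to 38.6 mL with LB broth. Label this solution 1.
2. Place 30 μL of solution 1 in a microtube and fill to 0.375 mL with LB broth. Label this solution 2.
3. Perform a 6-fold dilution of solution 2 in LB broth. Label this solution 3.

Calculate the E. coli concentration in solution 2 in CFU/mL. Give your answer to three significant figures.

Step 1: 45 μL brought to 38.6 mL → factor 38600/45 = 857.78
Step 2: 30 μL brought to 0.375 mL → factor 375/30 = 12.5
Dilution factor through solution 2 = 857.78 × 12.5 = 10722
[solution 2] = 3.00 × 10^9 CFU/mL / 10722 = 2.80 × 10^5 CFU/mL

2.80 × 10^5 CFU/mL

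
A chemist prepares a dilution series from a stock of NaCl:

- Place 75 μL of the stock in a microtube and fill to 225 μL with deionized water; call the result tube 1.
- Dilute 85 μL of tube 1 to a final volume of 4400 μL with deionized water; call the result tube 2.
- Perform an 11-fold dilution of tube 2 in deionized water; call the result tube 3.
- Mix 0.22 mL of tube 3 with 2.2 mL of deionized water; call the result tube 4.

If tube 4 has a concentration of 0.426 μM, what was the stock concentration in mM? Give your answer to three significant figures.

8.00 mM

Step 1: 75 μL brought to 225 μL → factor 225/75 = 3
Step 2: 85 μL brought to 4400 μL → factor 4400/85 = 51.765
Step 3: 11-fold → factor 11
Step 4: 0.22 mL + 2.2 mL = 2.42 mL total → factor 2.42/0.22 = 11
Overall dilution factor = 3 × 51.765 × 11 × 11 = 18791
Stock = 0.426 μM × 18791 = 8005 μM = 8.00 mM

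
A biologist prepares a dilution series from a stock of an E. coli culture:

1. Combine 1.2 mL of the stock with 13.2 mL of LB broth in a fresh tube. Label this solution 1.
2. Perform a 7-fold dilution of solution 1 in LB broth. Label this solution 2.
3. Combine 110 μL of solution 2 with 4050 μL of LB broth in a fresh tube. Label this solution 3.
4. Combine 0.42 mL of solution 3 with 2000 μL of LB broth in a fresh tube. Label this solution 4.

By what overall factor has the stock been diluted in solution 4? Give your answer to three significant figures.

Step 1: 1.2 mL + 13.2 mL = 14.4 mL total → factor 14.4/1.2 = 12
Step 2: 7-fold → factor 7
Step 3: 110 μL + 4050 μL = 4160 μL total → factor 4160/110 = 37.818
Step 4: 0.42 mL + 2000 μL = 2.42 mL total → factor 2.42/0.42 = 5.7619
Overall dilution factor = 12 × 7 × 37.818 × 5.7619 = 18304

1.83 × 10^4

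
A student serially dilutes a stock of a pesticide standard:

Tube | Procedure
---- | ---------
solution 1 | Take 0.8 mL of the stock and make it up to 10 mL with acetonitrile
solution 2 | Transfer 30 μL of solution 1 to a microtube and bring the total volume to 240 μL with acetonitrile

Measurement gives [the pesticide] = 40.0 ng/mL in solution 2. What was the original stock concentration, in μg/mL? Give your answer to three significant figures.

Step 1: 0.8 mL brought to 10 mL → factor 10/0.8 = 12.5
Step 2: 30 μL brought to 240 μL → factor 240/30 = 8
Overall dilution factor = 12.5 × 8 = 100
Stock = 40.0 ng/mL × 100 = 4000 ng/mL = 4.00 μg/mL

4.00 μg/mL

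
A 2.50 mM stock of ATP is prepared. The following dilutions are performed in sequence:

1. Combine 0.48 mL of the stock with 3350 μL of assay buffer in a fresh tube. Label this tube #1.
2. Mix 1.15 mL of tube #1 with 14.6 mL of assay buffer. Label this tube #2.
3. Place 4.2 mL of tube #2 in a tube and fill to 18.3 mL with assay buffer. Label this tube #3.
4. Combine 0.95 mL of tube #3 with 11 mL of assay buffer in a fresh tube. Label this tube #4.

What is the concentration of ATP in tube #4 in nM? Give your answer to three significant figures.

Step 1: 0.48 mL + 3350 μL = 3.83 mL total → factor 3.83/0.48 = 7.9792
Step 2: 1.15 mL + 14.6 mL = 15.75 mL total → factor 15.75/1.15 = 13.696
Step 3: 4.2 mL brought to 18.3 mL → factor 18.3/4.2 = 4.3571
Step 4: 0.95 mL + 11 mL = 11.95 mL total → factor 11.95/0.95 = 12.579
Overall dilution factor = 7.9792 × 13.696 × 4.3571 × 12.579 = 5989.4
Final = 2.50 mM / 5989.4 = 0.0004174 mM = 417 nM

417 nM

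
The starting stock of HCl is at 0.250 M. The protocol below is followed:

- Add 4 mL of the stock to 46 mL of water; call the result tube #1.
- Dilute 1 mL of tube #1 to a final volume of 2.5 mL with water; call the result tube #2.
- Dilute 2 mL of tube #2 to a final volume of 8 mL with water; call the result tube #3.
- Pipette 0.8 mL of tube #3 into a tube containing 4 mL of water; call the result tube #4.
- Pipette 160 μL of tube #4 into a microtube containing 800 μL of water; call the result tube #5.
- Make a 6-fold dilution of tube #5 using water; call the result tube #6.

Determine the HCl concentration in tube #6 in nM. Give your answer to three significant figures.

Step 1: 4 mL + 46 mL = 50 mL total → factor 50/4 = 12.5
Step 2: 1 mL brought to 2.5 mL → factor 2.5/1 = 2.5
Step 3: 2 mL brought to 8 mL → factor 8/2 = 4
Step 4: 0.8 mL + 4 mL = 4.8 mL total → factor 4.8/0.8 = 6
Step 5: 160 μL + 800 μL = 960 μL total → factor 960/160 = 6
Step 6: 6-fold → factor 6
Overall dilution factor = 12.5 × 2.5 × 4 × 6 × 6 × 6 = 27000
Final = 0.250 M / 27000 = 9.259 × 10^-6 M = 9.26 × 10^3 nM

9.26 × 10^3 nM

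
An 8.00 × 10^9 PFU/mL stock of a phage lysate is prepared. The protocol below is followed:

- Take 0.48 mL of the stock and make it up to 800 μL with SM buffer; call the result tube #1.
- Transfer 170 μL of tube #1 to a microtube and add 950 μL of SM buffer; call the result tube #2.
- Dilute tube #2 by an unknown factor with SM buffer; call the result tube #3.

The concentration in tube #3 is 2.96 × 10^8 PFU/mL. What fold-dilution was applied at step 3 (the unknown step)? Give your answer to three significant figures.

2.46-fold

Step 1: 0.48 mL brought to 800 μL → factor 0.8/0.48 = 1.6667
Step 2: 170 μL + 950 μL = 1120 μL total → factor 1120/170 = 6.5882
Step 3: unknown factor x
Product of known-step factors = 10.98
Overall factor = 8.00 × 10^9 PFU/mL / (2.96 × 10^8 PFU/mL) = 27.027
x = 27.027 / 10.98 = 2.46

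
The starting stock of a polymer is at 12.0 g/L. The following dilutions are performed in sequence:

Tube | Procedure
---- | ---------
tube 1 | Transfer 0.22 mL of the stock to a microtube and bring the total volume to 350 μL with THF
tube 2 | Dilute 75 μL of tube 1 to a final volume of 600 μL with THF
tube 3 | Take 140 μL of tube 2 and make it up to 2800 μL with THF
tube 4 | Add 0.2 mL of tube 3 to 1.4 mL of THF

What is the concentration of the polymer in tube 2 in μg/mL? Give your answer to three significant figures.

943 μg/mL

Step 1: 0.22 mL brought to 350 μL → factor 0.35/0.22 = 1.5909
Step 2: 75 μL brought to 600 μL → factor 600/75 = 8
Dilution factor through tube 2 = 1.5909 × 8 = 12.727
[tube 2] = 12.0 g/L / 12.727 = 0.9429 g/L = 943 μg/mL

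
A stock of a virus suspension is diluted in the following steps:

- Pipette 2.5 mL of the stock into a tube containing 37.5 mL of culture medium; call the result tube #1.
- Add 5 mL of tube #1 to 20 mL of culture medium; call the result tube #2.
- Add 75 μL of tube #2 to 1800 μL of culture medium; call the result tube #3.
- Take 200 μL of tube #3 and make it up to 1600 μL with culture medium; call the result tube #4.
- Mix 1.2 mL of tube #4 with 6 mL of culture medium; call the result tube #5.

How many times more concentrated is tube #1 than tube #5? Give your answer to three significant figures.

6.00 × 10^3

Step 1: 2.5 mL + 37.5 mL = 40 mL total → factor 40/2.5 = 16
Step 2: 5 mL + 20 mL = 25 mL total → factor 25/5 = 5
Step 3: 75 μL + 1800 μL = 1875 μL total → factor 1875/75 = 25
Step 4: 200 μL brought to 1600 μL → factor 1600/200 = 8
Step 5: 1.2 mL + 6 mL = 7.2 mL total → factor 7.2/1.2 = 6
Dilution factor to tube #1 = 16; to tube #5 = 96000
[tube #1]/[tube #5] = (factor to tube #5)/(factor to tube #1) = 96000/16 = 6.00 × 10^3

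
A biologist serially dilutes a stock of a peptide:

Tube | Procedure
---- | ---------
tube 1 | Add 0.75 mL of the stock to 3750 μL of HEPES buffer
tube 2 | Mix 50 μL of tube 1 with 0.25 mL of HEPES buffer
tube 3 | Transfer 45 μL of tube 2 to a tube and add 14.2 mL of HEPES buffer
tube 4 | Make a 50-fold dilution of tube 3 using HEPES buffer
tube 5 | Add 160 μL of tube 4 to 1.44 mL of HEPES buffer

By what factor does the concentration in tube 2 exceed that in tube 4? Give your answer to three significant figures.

Step 1: 0.75 mL + 3750 μL = 4.5 mL total → factor 4.5/0.75 = 6
Step 2: 50 μL + 0.25 mL = 300 μL total → factor 300/50 = 6
Step 3: 45 μL + 14.2 mL = 14245 μL total → factor 14245/45 = 316.56
Step 4: 50-fold → factor 50
Dilution factor to tube 2 = 36; to tube 4 = 5.698 × 10^5
[tube 2]/[tube 4] = (factor to tube 4)/(factor to tube 2) = 5.698 × 10^5/36 = 1.58 × 10^4

1.58 × 10^4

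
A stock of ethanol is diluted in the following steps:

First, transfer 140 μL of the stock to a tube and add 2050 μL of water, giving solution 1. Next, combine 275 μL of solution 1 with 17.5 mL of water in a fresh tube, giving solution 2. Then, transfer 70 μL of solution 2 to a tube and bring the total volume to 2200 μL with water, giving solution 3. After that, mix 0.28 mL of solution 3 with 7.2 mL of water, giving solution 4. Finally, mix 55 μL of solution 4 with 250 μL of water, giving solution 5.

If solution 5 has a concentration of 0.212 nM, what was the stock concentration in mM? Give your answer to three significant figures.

Step 1: 140 μL + 2050 μL = 2190 μL total → factor 2190/140 = 15.643
Step 2: 275 μL + 17.5 mL = 17775 μL total → factor 17775/275 = 64.636
Step 3: 70 μL brought to 2200 μL → factor 2200/70 = 31.429
Step 4: 0.28 mL + 7.2 mL = 7.48 mL total → factor 7.48/0.28 = 26.714
Step 5: 55 μL + 250 μL = 305 μL total → factor 305/55 = 5.5455
Overall dilution factor = 15.643 × 64.636 × 31.429 × 26.714 × 5.5455 = 4.7076 × 10^6
Stock = 0.212 nM × 4.7076 × 10^6 = 9.980 × 10^5 nM = 0.998 mM

0.998 mM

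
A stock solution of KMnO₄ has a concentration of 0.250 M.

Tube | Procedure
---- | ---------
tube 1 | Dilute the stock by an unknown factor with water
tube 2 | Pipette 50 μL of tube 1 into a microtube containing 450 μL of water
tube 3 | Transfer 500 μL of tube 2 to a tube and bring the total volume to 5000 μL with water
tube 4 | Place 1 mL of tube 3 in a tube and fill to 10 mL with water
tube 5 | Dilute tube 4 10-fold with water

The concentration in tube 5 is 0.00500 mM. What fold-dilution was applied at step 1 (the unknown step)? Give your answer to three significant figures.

Step 1: unknown factor x
Step 2: 50 μL + 450 μL = 500 μL total → factor 500/50 = 10
Step 3: 500 μL brought to 5000 μL → factor 5000/500 = 10
Step 4: 1 mL brought to 10 mL → factor 10/1 = 10
Step 5: 10-fold → factor 10
Product of known-step factors = 10000
Overall factor = 0.250 M / (0.00500 mM) = 50000
x = 50000 / 10000 = 5.00

5.00-fold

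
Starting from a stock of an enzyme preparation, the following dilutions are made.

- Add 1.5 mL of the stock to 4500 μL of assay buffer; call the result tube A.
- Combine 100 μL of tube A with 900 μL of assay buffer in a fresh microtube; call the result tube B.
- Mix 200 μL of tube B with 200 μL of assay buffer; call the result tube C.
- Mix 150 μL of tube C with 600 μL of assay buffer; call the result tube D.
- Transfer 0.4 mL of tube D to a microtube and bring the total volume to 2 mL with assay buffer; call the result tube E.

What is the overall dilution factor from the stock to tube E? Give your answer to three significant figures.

2.00 × 10^3

Step 1: 1.5 mL + 4500 μL = 6 mL total → factor 6/1.5 = 4
Step 2: 100 μL + 900 μL = 1000 μL total → factor 1000/100 = 10
Step 3: 200 μL + 200 μL = 400 μL total → factor 400/200 = 2
Step 4: 150 μL + 600 μL = 750 μL total → factor 750/150 = 5
Step 5: 0.4 mL brought to 2 mL → factor 2/0.4 = 5
Overall dilution factor = 4 × 10 × 2 × 5 × 5 = 2000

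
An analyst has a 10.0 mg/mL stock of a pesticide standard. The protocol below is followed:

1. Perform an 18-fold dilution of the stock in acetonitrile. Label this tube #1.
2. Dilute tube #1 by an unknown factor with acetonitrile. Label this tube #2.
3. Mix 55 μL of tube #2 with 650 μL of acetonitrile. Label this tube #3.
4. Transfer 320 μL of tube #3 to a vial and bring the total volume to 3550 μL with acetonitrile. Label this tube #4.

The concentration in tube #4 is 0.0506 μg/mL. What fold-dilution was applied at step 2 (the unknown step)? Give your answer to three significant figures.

77.2-fold

Step 1: 18-fold → factor 18
Step 2: unknown factor x
Step 3: 55 μL + 650 μL = 705 μL total → factor 705/55 = 12.818
Step 4: 320 μL brought to 3550 μL → factor 3550/320 = 11.094
Product of known-step factors = 2559.6
Overall factor = 10.0 mg/mL / (0.0506 μg/mL) = 1.9763 × 10^5
x = 1.9763 × 10^5 / 2559.6 = 77.2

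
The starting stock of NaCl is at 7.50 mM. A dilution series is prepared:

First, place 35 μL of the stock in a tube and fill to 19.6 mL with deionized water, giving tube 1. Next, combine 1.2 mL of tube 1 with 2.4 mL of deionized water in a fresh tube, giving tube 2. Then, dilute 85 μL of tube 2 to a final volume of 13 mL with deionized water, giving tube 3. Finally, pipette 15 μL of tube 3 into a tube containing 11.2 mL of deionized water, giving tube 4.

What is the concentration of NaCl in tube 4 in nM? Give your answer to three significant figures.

Step 1: 35 μL brought to 19.6 mL → factor 19600/35 = 560
Step 2: 1.2 mL + 2.4 mL = 3.6 mL total → factor 3.6/1.2 = 3
Step 3: 85 μL brought to 13 mL → factor 13000/85 = 152.94
Step 4: 15 μL + 11.2 mL = 11215 μL total → factor 11215/15 = 747.67
Overall dilution factor = 560 × 3 × 152.94 × 747.67 = 1.9211 × 10^8
Final = 7.50 mM / 1.9211 × 10^8 = 3.904 × 10^-8 mM = 0.0390 nM

0.0390 nM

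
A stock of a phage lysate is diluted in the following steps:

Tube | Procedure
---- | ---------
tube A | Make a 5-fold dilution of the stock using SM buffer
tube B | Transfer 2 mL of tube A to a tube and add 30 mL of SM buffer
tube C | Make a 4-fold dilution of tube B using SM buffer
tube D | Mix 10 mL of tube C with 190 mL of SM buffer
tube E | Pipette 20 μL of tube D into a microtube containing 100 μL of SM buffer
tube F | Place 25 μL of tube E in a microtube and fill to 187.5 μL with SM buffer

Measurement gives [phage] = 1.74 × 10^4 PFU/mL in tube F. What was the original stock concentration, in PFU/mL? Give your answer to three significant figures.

5.01 × 10^9 PFU/mL

Step 1: 5-fold → factor 5
Step 2: 2 mL + 30 mL = 32 mL total → factor 32/2 = 16
Step 3: 4-fold → factor 4
Step 4: 10 mL + 190 mL = 200 mL total → factor 200/10 = 20
Step 5: 20 μL + 100 μL = 120 μL total → factor 120/20 = 6
Step 6: 25 μL brought to 187.5 μL → factor 187.5/25 = 7.5
Overall dilution factor = 5 × 16 × 4 × 20 × 6 × 7.5 = 2.88 × 10^5
Stock = 1.74 × 10^4 PFU/mL × 2.88 × 10^5 = 5.01 × 10^9 PFU/mL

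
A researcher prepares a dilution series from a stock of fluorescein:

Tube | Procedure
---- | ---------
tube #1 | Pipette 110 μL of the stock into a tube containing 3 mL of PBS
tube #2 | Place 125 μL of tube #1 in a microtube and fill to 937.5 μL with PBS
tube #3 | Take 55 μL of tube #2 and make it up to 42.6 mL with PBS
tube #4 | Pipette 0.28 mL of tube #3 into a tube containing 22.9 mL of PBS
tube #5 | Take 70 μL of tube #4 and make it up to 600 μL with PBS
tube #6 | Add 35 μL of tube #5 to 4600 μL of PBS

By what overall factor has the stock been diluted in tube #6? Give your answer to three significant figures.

1.54 × 10^10

Step 1: 110 μL + 3 mL = 3110 μL total → factor 3110/110 = 28.273
Step 2: 125 μL brought to 937.5 μL → factor 937.5/125 = 7.5
Step 3: 55 μL brought to 42.6 mL → factor 42600/55 = 774.55
Step 4: 0.28 mL + 22.9 mL = 23.18 mL total → factor 23.18/0.28 = 82.786
Step 5: 70 μL brought to 600 μL → factor 600/70 = 8.5714
Step 6: 35 μL + 4600 μL = 4635 μL total → factor 4635/35 = 132.43
Overall dilution factor = 28.273 × 7.5 × 774.55 × 82.786 × 8.5714 × 132.43 = 1.5434 × 10^10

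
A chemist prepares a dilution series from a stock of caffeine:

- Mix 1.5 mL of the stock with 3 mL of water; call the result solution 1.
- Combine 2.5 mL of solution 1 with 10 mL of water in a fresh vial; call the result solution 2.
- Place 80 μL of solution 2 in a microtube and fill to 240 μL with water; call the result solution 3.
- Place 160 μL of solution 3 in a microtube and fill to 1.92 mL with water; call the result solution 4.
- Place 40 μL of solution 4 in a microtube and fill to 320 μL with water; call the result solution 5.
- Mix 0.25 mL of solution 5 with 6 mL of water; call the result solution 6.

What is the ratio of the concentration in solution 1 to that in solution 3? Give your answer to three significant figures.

Step 1: 1.5 mL + 3 mL = 4.5 mL total → factor 4.5/1.5 = 3
Step 2: 2.5 mL + 10 mL = 12.5 mL total → factor 12.5/2.5 = 5
Step 3: 80 μL brought to 240 μL → factor 240/80 = 3
Dilution factor to solution 1 = 3; to solution 3 = 45
[solution 1]/[solution 3] = (factor to solution 3)/(factor to solution 1) = 45/3 = 15.0

15.0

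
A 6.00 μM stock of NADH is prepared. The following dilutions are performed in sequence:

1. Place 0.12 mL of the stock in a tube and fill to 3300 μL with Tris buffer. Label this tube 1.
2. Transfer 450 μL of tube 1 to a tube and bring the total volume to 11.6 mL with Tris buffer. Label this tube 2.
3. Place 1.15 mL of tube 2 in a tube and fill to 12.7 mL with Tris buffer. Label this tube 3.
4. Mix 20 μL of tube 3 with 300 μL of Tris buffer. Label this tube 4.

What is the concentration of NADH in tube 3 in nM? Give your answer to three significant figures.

0.766 nM

Step 1: 0.12 mL brought to 3300 μL → factor 3.3/0.12 = 27.5
Step 2: 450 μL brought to 11.6 mL → factor 11600/450 = 25.778
Step 3: 1.15 mL brought to 12.7 mL → factor 12.7/1.15 = 11.043
Dilution factor through tube 3 = 27.5 × 25.778 × 11.043 = 7828.6
[tube 3] = 6.00 μM / 7828.6 = 0.0007664 μM = 0.766 nM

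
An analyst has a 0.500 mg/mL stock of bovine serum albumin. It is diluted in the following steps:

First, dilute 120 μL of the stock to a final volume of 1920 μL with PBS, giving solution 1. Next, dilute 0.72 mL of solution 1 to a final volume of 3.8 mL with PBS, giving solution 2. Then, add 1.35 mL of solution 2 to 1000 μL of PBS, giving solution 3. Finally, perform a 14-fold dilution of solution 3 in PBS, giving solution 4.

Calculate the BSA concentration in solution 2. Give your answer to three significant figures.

Step 1: 120 μL brought to 1920 μL → factor 1920/120 = 16
Step 2: 0.72 mL brought to 3.8 mL → factor 3.8/0.72 = 5.2778
Dilution factor through solution 2 = 16 × 5.2778 = 84.444
[solution 2] = 0.500 mg/mL / 84.444 = 0.00592 mg/mL

0.00592 mg/mL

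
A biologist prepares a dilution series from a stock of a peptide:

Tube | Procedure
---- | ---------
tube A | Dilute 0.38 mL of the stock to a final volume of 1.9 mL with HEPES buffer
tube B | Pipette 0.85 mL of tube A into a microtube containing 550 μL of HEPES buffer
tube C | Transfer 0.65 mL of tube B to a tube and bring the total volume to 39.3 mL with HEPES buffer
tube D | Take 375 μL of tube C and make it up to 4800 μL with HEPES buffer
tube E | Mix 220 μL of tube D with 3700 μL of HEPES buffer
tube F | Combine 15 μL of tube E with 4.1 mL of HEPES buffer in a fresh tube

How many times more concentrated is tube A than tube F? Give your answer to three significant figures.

6.23 × 10^6

Step 1: 0.38 mL brought to 1.9 mL → factor 1.9/0.38 = 5
Step 2: 0.85 mL + 550 μL = 1.4 mL total → factor 1.4/0.85 = 1.6471
Step 3: 0.65 mL brought to 39.3 mL → factor 39.3/0.65 = 60.462
Step 4: 375 μL brought to 4800 μL → factor 4800/375 = 12.8
Step 5: 220 μL + 3700 μL = 3920 μL total → factor 3920/220 = 17.818
Step 6: 15 μL + 4.1 mL = 4115 μL total → factor 4115/15 = 274.33
Dilution factor to tube A = 5; to tube F = 3.1154 × 10^7
[tube A]/[tube F] = (factor to tube F)/(factor to tube A) = 3.1154 × 10^7/5 = 6.23 × 10^6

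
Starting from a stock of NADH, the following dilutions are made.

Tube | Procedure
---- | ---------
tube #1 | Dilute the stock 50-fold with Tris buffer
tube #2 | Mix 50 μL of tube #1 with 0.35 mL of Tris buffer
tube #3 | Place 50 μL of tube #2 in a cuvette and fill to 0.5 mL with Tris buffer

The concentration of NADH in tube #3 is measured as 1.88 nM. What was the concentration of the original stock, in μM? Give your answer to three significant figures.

Step 1: 50-fold → factor 50
Step 2: 50 μL + 0.35 mL = 400 μL total → factor 400/50 = 8
Step 3: 50 μL brought to 0.5 mL → factor 500/50 = 10
Overall dilution factor = 50 × 8 × 10 = 4000
Stock = 1.88 nM × 4000 = 7520 nM = 7.52 μM

7.52 μM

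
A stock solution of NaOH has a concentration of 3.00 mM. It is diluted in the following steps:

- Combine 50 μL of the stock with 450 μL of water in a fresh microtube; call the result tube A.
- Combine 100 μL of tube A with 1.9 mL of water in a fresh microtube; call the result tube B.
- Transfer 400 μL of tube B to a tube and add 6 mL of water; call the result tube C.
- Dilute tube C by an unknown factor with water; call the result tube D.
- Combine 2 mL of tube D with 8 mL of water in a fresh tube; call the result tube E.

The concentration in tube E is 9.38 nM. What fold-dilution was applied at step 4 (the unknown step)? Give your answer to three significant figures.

Step 1: 50 μL + 450 μL = 500 μL total → factor 500/50 = 10
Step 2: 100 μL + 1.9 mL = 2000 μL total → factor 2000/100 = 20
Step 3: 400 μL + 6 mL = 6400 μL total → factor 6400/400 = 16
Step 4: unknown factor x
Step 5: 2 mL + 8 mL = 10 mL total → factor 10/2 = 5
Product of known-step factors = 16000
Overall factor = 3.00 mM / (9.38 nM) = 3.1983 × 10^5
x = 3.1983 × 10^5 / 16000 = 20.0

20.0-fold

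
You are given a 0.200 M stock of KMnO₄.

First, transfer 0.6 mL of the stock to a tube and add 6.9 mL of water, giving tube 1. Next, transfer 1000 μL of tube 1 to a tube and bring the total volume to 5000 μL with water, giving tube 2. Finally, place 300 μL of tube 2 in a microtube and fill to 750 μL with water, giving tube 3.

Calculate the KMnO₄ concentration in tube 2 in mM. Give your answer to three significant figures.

3.20 mM

Step 1: 0.6 mL + 6.9 mL = 7.5 mL total → factor 7.5/0.6 = 12.5
Step 2: 1000 μL brought to 5000 μL → factor 5000/1000 = 5
Dilution factor through tube 2 = 12.5 × 5 = 62.5
[tube 2] = 0.200 M / 62.5 = 0.003200 M = 3.20 mM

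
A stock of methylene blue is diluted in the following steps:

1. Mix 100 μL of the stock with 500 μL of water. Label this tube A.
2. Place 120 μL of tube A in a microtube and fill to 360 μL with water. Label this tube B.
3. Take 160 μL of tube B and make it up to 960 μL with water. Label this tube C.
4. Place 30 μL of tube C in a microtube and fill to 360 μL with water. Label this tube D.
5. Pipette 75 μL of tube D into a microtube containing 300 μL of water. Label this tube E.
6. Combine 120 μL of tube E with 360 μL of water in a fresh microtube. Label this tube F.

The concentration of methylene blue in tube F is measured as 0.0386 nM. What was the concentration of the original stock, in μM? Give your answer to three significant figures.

1.00 μM

Step 1: 100 μL + 500 μL = 600 μL total → factor 600/100 = 6
Step 2: 120 μL brought to 360 μL → factor 360/120 = 3
Step 3: 160 μL brought to 960 μL → factor 960/160 = 6
Step 4: 30 μL brought to 360 μL → factor 360/30 = 12
Step 5: 75 μL + 300 μL = 375 μL total → factor 375/75 = 5
Step 6: 120 μL + 360 μL = 480 μL total → factor 480/120 = 4
Overall dilution factor = 6 × 3 × 6 × 12 × 5 × 4 = 25920
Stock = 0.0386 nM × 25920 = 1001 nM = 1.00 μM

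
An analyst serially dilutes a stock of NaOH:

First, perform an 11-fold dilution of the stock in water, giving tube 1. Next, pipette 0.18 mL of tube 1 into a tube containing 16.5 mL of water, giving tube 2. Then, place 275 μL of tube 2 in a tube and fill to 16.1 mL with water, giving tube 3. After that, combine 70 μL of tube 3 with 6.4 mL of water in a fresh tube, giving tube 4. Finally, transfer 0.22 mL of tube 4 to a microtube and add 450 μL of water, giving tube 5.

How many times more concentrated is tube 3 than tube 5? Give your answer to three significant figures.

Step 1: 11-fold → factor 11
Step 2: 0.18 mL + 16.5 mL = 16.68 mL total → factor 16.68/0.18 = 92.667
Step 3: 275 μL brought to 16.1 mL → factor 16100/275 = 58.545
Step 4: 70 μL + 6.4 mL = 6470 μL total → factor 6470/70 = 92.429
Step 5: 0.22 mL + 450 μL = 0.67 mL total → factor 0.67/0.22 = 3.0455
Dilution factor to tube 3 = 59677; to tube 5 = 1.6798 × 10^7
[tube 3]/[tube 5] = (factor to tube 5)/(factor to tube 3) = 1.6798 × 10^7/59677 = 281

281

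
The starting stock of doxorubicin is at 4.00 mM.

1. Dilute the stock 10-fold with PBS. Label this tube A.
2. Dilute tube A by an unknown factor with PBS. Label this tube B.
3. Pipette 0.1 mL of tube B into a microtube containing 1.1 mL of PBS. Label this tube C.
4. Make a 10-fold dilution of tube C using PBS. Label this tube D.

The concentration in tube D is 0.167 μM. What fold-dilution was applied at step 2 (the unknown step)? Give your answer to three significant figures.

Step 1: 10-fold → factor 10
Step 2: unknown factor x
Step 3: 0.1 mL + 1.1 mL = 1.2 mL total → factor 1.2/0.1 = 12
Step 4: 10-fold → factor 10
Product of known-step factors = 1200
Overall factor = 4.00 mM / (0.167 μM) = 23952
x = 23952 / 1200 = 20.0

20.0-fold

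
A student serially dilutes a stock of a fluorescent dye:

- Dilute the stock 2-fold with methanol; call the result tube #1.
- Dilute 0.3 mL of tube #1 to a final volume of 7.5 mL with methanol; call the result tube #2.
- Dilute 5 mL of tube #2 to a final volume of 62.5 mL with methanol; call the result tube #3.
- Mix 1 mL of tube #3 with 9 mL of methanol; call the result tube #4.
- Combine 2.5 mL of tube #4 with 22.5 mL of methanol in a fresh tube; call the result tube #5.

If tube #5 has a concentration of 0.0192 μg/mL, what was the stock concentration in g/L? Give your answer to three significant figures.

1.20 g/L

Step 1: 2-fold → factor 2
Step 2: 0.3 mL brought to 7.5 mL → factor 7.5/0.3 = 25
Step 3: 5 mL brought to 62.5 mL → factor 62.5/5 = 12.5
Step 4: 1 mL + 9 mL = 10 mL total → factor 10/1 = 10
Step 5: 2.5 mL + 22.5 mL = 25 mL total → factor 25/2.5 = 10
Overall dilution factor = 2 × 25 × 12.5 × 10 × 10 = 62500
Stock = 0.0192 μg/mL × 62500 = 1200 μg/mL = 1.20 g/L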